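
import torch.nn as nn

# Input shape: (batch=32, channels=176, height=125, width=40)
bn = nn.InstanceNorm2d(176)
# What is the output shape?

Input shape: (32, 176, 125, 40)
Output shape: (32, 176, 125, 40)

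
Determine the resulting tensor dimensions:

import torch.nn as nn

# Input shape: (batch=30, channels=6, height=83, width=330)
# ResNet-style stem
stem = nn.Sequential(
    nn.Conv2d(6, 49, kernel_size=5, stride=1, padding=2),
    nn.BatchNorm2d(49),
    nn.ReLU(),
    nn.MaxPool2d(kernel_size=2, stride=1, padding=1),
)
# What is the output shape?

Input shape: (30, 6, 83, 330)
  -> after Conv2d 5x5 stride=1: (30, 49, 83, 330)
Output shape: (30, 49, 84, 331)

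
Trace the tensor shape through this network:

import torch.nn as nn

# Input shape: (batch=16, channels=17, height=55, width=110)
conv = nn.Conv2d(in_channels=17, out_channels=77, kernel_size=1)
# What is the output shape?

Input shape: (16, 17, 55, 110)
Output shape: (16, 77, 55, 110)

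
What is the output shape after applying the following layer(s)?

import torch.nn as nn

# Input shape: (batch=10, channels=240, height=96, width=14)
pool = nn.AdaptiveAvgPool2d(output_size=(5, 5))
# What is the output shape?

Input shape: (10, 240, 96, 14)
Output shape: (10, 240, 5, 5)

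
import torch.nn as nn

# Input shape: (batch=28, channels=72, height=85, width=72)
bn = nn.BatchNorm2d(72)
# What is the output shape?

Input shape: (28, 72, 85, 72)
Output shape: (28, 72, 85, 72)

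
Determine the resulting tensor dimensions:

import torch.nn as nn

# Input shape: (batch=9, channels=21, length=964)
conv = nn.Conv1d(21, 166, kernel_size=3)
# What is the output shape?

Input shape: (9, 21, 964)
Output shape: (9, 166, 962)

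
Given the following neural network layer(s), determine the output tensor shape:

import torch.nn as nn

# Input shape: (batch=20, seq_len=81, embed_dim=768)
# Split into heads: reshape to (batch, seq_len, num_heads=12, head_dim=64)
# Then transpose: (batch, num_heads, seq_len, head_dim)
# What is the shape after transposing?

Input shape: (20, 81, 768)
  -> after reshape: (20, 81, 12, 64)
Output shape: (20, 12, 81, 64)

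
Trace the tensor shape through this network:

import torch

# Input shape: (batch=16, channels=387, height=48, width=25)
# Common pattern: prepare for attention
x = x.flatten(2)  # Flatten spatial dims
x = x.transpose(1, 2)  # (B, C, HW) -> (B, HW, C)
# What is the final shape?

Input shape: (16, 387, 48, 25)
  -> after flatten(2): (16, 387, 1200)
Output shape: (16, 1200, 387)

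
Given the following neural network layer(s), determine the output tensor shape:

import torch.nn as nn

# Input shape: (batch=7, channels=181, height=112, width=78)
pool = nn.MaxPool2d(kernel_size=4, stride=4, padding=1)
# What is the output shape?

Input shape: (7, 181, 112, 78)
Output shape: (7, 181, 28, 20)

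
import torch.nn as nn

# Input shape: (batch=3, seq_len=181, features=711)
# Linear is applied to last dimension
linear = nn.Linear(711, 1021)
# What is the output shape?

Input shape: (3, 181, 711)
Output shape: (3, 181, 1021)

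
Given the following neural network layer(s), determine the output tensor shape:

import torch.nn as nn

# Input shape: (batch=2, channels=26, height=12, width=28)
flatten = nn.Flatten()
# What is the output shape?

Input shape: (2, 26, 12, 28)
Output shape: (2, 8736)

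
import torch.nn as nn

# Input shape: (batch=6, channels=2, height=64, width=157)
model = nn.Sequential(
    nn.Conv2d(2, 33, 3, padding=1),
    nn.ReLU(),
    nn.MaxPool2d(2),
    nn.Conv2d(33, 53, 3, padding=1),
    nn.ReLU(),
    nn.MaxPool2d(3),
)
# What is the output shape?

Input shape: (6, 2, 64, 157)
  -> after first Conv2d: (6, 33, 64, 157)
  -> after first MaxPool2d: (6, 33, 32, 78)
  -> after second Conv2d: (6, 53, 32, 78)
Output shape: (6, 53, 10, 26)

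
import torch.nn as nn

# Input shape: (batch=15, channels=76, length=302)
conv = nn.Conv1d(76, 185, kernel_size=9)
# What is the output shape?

Input shape: (15, 76, 302)
Output shape: (15, 185, 294)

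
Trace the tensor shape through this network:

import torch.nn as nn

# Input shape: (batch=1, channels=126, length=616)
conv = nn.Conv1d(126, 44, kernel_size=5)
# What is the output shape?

Input shape: (1, 126, 616)
Output shape: (1, 44, 612)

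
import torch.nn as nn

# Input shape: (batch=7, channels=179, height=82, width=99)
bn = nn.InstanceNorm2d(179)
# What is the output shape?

Input shape: (7, 179, 82, 99)
Output shape: (7, 179, 82, 99)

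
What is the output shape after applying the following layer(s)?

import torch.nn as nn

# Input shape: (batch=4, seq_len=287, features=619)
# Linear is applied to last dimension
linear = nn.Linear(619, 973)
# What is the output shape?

Input shape: (4, 287, 619)
Output shape: (4, 287, 973)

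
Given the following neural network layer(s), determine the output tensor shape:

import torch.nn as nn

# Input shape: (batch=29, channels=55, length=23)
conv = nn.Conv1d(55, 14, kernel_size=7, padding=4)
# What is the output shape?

Input shape: (29, 55, 23)
Output shape: (29, 14, 25)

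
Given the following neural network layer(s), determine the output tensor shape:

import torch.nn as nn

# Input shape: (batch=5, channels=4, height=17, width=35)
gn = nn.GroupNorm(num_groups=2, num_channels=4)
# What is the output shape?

Input shape: (5, 4, 17, 35)
Output shape: (5, 4, 17, 35)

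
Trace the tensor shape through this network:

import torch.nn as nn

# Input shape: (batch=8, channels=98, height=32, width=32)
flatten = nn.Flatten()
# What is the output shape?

Input shape: (8, 98, 32, 32)
Output shape: (8, 100352)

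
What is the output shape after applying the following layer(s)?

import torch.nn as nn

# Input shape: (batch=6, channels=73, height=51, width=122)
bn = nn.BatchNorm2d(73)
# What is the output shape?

Input shape: (6, 73, 51, 122)
Output shape: (6, 73, 51, 122)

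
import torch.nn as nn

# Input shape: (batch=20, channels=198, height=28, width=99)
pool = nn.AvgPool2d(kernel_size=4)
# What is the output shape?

Input shape: (20, 198, 28, 99)
Output shape: (20, 198, 7, 24)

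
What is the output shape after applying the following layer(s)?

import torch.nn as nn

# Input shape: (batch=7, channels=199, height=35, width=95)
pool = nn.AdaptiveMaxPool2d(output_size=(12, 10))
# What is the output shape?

Input shape: (7, 199, 35, 95)
Output shape: (7, 199, 12, 10)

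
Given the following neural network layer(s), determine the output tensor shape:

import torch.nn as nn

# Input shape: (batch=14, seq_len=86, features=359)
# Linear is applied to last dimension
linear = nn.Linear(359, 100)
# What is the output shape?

Input shape: (14, 86, 359)
Output shape: (14, 86, 100)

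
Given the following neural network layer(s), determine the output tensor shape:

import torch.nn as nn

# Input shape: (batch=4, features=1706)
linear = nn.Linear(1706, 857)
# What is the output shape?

Input shape: (4, 1706)
Output shape: (4, 857)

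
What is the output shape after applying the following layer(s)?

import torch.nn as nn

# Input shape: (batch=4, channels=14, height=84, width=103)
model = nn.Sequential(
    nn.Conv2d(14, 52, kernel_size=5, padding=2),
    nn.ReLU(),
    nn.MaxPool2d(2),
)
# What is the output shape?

Input shape: (4, 14, 84, 103)
  -> after Conv2d: (4, 52, 84, 103)
  -> after ReLU: (4, 52, 84, 103)
Output shape: (4, 52, 42, 51)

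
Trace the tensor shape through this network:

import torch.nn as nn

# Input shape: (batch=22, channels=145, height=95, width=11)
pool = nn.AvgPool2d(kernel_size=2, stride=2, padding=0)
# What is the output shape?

Input shape: (22, 145, 95, 11)
Output shape: (22, 145, 47, 5)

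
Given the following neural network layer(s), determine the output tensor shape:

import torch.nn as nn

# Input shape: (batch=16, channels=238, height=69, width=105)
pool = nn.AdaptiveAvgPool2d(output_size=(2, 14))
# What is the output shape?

Input shape: (16, 238, 69, 105)
Output shape: (16, 238, 2, 14)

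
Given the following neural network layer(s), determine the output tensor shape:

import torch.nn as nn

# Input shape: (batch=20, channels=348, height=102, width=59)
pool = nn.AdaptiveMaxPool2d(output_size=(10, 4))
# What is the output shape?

Input shape: (20, 348, 102, 59)
Output shape: (20, 348, 10, 4)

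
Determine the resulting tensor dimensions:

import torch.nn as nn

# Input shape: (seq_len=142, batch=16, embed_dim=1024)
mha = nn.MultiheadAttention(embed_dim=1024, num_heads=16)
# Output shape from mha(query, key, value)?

Input shape: (142, 16, 1024)
Output shape: (142, 16, 1024)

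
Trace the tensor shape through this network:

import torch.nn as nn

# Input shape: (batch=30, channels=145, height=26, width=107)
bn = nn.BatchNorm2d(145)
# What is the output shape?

Input shape: (30, 145, 26, 107)
Output shape: (30, 145, 26, 107)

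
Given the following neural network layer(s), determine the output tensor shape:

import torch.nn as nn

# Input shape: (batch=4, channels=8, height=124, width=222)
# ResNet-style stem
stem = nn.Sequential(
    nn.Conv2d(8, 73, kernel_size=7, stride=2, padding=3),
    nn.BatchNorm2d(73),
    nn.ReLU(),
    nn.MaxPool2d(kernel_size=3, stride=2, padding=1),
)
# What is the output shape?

Input shape: (4, 8, 124, 222)
  -> after Conv2d 7x7 stride=2: (4, 73, 62, 111)
Output shape: (4, 73, 31, 56)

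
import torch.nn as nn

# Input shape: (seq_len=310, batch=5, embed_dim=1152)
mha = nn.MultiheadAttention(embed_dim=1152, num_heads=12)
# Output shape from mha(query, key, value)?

Input shape: (310, 5, 1152)
Output shape: (310, 5, 1152)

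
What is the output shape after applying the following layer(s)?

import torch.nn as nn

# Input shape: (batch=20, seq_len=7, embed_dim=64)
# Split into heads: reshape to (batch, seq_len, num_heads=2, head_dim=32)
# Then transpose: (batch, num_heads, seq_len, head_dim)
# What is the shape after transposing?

Input shape: (20, 7, 64)
  -> after reshape: (20, 7, 2, 32)
Output shape: (20, 2, 7, 32)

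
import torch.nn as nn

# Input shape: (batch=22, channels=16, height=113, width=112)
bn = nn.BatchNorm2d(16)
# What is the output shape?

Input shape: (22, 16, 113, 112)
Output shape: (22, 16, 113, 112)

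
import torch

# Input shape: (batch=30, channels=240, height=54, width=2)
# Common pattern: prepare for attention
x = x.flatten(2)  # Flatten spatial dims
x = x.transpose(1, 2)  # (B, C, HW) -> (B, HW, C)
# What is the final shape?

Input shape: (30, 240, 54, 2)
  -> after flatten(2): (30, 240, 108)
Output shape: (30, 108, 240)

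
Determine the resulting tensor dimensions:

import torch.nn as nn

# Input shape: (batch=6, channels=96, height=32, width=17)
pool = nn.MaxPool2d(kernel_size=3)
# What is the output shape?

Input shape: (6, 96, 32, 17)
Output shape: (6, 96, 10, 5)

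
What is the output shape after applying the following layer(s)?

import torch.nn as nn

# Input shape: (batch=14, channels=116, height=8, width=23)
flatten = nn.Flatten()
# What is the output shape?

Input shape: (14, 116, 8, 23)
Output shape: (14, 21344)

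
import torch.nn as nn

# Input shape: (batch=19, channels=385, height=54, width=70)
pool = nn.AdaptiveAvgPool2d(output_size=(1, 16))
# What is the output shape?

Input shape: (19, 385, 54, 70)
Output shape: (19, 385, 1, 16)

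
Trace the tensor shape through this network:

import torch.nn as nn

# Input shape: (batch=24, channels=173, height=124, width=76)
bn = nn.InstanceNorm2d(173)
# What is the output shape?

Input shape: (24, 173, 124, 76)
Output shape: (24, 173, 124, 76)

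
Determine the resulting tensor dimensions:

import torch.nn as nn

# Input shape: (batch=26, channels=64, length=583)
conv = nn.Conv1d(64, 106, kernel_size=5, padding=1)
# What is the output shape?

Input shape: (26, 64, 583)
Output shape: (26, 106, 581)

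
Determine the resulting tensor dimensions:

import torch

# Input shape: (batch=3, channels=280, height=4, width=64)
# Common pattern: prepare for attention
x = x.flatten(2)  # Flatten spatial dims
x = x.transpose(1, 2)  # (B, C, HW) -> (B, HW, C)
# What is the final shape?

Input shape: (3, 280, 4, 64)
  -> after flatten(2): (3, 280, 256)
Output shape: (3, 256, 280)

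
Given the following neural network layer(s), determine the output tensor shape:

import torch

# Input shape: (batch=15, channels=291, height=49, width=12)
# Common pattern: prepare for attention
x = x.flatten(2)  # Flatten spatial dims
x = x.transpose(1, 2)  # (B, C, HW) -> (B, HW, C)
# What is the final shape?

Input shape: (15, 291, 49, 12)
  -> after flatten(2): (15, 291, 588)
Output shape: (15, 588, 291)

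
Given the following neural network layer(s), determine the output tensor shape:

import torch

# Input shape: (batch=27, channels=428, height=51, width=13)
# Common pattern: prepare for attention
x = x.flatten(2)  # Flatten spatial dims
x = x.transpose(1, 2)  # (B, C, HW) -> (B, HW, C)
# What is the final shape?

Input shape: (27, 428, 51, 13)
  -> after flatten(2): (27, 428, 663)
Output shape: (27, 663, 428)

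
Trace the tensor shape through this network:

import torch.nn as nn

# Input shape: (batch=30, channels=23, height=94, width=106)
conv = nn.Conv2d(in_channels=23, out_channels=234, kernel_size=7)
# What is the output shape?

Input shape: (30, 23, 94, 106)
Output shape: (30, 234, 88, 100)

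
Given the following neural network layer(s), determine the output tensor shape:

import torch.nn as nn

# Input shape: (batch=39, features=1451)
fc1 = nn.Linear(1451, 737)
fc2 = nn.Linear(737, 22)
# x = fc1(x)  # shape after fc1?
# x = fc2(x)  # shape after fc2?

Input shape: (39, 1451)
  -> after fc1: (39, 737)
Output shape: (39, 22)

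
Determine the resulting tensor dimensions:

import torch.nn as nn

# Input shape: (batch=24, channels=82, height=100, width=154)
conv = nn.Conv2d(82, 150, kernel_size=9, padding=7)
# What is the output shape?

Input shape: (24, 82, 100, 154)
Output shape: (24, 150, 106, 160)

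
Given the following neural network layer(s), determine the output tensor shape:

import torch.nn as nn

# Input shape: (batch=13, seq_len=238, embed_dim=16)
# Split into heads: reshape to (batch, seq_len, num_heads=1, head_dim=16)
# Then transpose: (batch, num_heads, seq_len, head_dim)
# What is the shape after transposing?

Input shape: (13, 238, 16)
  -> after reshape: (13, 238, 1, 16)
Output shape: (13, 1, 238, 16)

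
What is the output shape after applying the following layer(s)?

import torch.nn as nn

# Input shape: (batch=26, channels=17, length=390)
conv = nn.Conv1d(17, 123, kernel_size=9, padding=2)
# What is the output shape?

Input shape: (26, 17, 390)
Output shape: (26, 123, 386)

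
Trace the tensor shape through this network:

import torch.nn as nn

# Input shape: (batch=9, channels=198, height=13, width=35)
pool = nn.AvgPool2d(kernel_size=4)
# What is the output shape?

Input shape: (9, 198, 13, 35)
Output shape: (9, 198, 3, 8)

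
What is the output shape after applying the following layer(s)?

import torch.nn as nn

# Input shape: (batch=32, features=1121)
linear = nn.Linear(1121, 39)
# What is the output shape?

Input shape: (32, 1121)
Output shape: (32, 39)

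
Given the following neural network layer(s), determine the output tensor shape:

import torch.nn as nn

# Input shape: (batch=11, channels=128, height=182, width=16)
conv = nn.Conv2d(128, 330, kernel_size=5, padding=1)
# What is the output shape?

Input shape: (11, 128, 182, 16)
Output shape: (11, 330, 180, 14)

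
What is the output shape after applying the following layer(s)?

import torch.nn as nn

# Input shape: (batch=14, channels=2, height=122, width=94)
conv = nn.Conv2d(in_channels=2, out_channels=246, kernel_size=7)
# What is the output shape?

Input shape: (14, 2, 122, 94)
Output shape: (14, 246, 116, 88)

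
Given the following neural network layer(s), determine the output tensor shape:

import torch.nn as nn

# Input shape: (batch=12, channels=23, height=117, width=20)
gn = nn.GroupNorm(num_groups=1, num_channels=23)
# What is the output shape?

Input shape: (12, 23, 117, 20)
Output shape: (12, 23, 117, 20)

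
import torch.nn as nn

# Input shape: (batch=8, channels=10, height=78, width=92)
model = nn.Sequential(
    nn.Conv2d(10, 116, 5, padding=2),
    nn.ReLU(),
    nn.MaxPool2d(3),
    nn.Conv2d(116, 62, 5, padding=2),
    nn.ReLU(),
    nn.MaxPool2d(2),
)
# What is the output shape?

Input shape: (8, 10, 78, 92)
  -> after first Conv2d: (8, 116, 78, 92)
  -> after first MaxPool2d: (8, 116, 26, 30)
  -> after second Conv2d: (8, 62, 26, 30)
Output shape: (8, 62, 13, 15)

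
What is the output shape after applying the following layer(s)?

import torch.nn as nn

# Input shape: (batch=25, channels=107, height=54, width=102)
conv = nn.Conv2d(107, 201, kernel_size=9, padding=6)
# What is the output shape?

Input shape: (25, 107, 54, 102)
Output shape: (25, 201, 58, 106)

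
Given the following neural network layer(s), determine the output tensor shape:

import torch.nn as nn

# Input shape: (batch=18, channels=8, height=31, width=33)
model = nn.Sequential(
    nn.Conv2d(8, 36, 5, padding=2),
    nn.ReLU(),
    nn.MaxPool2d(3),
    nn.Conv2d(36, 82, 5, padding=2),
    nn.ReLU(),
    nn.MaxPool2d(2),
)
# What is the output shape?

Input shape: (18, 8, 31, 33)
  -> after first Conv2d: (18, 36, 31, 33)
  -> after first MaxPool2d: (18, 36, 10, 11)
  -> after second Conv2d: (18, 82, 10, 11)
Output shape: (18, 82, 5, 5)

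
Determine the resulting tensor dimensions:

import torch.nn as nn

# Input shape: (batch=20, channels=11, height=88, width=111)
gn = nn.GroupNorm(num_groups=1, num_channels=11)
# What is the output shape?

Input shape: (20, 11, 88, 111)
Output shape: (20, 11, 88, 111)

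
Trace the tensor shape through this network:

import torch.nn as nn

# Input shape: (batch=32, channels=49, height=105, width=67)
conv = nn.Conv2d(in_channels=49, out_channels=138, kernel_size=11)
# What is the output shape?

Input shape: (32, 49, 105, 67)
Output shape: (32, 138, 95, 57)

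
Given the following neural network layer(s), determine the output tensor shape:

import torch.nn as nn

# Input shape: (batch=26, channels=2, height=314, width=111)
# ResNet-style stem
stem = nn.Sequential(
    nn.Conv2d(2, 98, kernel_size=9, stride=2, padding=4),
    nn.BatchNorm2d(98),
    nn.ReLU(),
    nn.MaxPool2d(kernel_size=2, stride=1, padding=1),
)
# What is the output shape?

Input shape: (26, 2, 314, 111)
  -> after Conv2d 9x9 stride=2: (26, 98, 157, 56)
Output shape: (26, 98, 158, 57)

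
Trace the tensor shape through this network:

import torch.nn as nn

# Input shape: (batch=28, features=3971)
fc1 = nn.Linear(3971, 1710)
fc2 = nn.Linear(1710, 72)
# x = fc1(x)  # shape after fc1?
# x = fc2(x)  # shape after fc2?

Input shape: (28, 3971)
  -> after fc1: (28, 1710)
Output shape: (28, 72)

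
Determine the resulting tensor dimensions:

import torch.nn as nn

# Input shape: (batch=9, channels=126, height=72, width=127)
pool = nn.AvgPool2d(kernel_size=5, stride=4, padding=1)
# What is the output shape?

Input shape: (9, 126, 72, 127)
Output shape: (9, 126, 18, 32)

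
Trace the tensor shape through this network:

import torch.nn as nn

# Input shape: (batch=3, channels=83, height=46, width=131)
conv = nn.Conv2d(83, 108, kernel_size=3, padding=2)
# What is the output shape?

Input shape: (3, 83, 46, 131)
Output shape: (3, 108, 48, 133)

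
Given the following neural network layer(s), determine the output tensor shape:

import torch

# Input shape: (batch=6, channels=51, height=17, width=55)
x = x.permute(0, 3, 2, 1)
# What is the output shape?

Input shape: (6, 51, 17, 55)
Output shape: (6, 55, 17, 51)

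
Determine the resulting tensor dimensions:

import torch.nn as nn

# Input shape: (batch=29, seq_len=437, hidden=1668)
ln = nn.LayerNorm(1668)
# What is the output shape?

Input shape: (29, 437, 1668)
Output shape: (29, 437, 1668)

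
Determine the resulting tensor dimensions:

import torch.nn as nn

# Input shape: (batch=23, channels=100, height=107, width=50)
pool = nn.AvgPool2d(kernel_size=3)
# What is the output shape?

Input shape: (23, 100, 107, 50)
Output shape: (23, 100, 35, 16)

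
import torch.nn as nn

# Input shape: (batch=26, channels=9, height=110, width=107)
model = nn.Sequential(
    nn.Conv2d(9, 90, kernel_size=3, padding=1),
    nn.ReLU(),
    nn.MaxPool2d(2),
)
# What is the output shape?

Input shape: (26, 9, 110, 107)
  -> after Conv2d: (26, 90, 110, 107)
  -> after ReLU: (26, 90, 110, 107)
Output shape: (26, 90, 55, 53)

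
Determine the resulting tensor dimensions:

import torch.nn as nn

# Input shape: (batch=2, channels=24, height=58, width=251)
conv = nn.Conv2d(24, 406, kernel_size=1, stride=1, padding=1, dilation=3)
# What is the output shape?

Input shape: (2, 24, 58, 251)
Output shape: (2, 406, 60, 253)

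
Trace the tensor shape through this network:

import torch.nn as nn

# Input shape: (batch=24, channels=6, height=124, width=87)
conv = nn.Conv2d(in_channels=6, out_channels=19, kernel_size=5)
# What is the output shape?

Input shape: (24, 6, 124, 87)
Output shape: (24, 19, 120, 83)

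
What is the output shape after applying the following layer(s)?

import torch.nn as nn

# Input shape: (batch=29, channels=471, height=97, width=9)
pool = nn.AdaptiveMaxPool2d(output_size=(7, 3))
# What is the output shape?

Input shape: (29, 471, 97, 9)
Output shape: (29, 471, 7, 3)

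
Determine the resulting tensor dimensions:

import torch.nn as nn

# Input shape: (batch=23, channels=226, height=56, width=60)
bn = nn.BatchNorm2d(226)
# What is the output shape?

Input shape: (23, 226, 56, 60)
Output shape: (23, 226, 56, 60)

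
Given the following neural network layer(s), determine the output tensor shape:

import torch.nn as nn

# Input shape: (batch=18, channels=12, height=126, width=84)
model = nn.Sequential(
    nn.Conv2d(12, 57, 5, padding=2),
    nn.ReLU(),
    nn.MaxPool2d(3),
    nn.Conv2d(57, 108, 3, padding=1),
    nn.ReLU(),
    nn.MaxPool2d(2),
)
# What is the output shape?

Input shape: (18, 12, 126, 84)
  -> after first Conv2d: (18, 57, 126, 84)
  -> after first MaxPool2d: (18, 57, 42, 28)
  -> after second Conv2d: (18, 108, 42, 28)
Output shape: (18, 108, 21, 14)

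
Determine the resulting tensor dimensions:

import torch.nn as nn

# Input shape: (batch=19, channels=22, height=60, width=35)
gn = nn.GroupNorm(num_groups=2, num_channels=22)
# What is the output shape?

Input shape: (19, 22, 60, 35)
Output shape: (19, 22, 60, 35)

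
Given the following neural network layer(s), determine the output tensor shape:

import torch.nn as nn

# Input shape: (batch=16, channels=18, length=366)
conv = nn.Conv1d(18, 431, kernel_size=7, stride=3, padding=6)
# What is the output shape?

Input shape: (16, 18, 366)
Output shape: (16, 431, 124)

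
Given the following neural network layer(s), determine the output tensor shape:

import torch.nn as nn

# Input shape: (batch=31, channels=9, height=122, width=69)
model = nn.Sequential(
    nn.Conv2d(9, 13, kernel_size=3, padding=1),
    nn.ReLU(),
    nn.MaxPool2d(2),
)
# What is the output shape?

Input shape: (31, 9, 122, 69)
  -> after Conv2d: (31, 13, 122, 69)
  -> after ReLU: (31, 13, 122, 69)
Output shape: (31, 13, 61, 34)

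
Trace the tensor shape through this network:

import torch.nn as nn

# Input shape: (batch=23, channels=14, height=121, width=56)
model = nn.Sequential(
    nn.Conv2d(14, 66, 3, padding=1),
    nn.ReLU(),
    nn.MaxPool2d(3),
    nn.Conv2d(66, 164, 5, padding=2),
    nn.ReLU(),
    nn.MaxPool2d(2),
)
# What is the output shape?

Input shape: (23, 14, 121, 56)
  -> after first Conv2d: (23, 66, 121, 56)
  -> after first MaxPool2d: (23, 66, 40, 18)
  -> after second Conv2d: (23, 164, 40, 18)
Output shape: (23, 164, 20, 9)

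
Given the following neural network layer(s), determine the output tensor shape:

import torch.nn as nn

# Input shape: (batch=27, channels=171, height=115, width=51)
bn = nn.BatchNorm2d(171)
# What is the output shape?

Input shape: (27, 171, 115, 51)
Output shape: (27, 171, 115, 51)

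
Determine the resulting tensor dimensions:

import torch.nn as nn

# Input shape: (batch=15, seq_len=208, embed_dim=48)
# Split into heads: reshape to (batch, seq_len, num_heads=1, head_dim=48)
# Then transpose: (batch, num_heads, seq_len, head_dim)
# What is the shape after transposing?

Input shape: (15, 208, 48)
  -> after reshape: (15, 208, 1, 48)
Output shape: (15, 1, 208, 48)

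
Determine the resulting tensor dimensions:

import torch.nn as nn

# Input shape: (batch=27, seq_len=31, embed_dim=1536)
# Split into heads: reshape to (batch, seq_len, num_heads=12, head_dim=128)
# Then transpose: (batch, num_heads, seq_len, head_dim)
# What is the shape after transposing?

Input shape: (27, 31, 1536)
  -> after reshape: (27, 31, 12, 128)
Output shape: (27, 12, 31, 128)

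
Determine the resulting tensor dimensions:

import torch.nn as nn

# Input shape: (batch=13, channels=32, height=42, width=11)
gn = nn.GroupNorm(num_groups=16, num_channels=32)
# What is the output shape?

Input shape: (13, 32, 42, 11)
Output shape: (13, 32, 42, 11)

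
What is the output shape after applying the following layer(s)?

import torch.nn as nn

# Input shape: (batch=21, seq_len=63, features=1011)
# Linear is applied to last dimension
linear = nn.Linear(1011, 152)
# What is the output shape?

Input shape: (21, 63, 1011)
Output shape: (21, 63, 152)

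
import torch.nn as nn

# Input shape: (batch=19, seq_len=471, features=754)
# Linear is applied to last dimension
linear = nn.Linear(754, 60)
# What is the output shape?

Input shape: (19, 471, 754)
Output shape: (19, 471, 60)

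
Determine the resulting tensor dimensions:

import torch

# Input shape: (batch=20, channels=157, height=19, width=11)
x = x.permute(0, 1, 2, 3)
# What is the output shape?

Input shape: (20, 157, 19, 11)
Output shape: (20, 157, 19, 11)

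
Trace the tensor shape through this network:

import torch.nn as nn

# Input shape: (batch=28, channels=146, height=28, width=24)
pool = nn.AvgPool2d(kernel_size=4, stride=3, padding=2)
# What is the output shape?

Input shape: (28, 146, 28, 24)
Output shape: (28, 146, 10, 9)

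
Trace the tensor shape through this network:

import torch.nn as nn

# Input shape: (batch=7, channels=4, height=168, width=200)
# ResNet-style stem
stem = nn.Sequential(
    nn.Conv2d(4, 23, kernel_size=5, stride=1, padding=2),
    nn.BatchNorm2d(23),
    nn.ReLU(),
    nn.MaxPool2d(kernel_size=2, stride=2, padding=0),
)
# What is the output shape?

Input shape: (7, 4, 168, 200)
  -> after Conv2d 5x5 stride=1: (7, 23, 168, 200)
Output shape: (7, 23, 84, 100)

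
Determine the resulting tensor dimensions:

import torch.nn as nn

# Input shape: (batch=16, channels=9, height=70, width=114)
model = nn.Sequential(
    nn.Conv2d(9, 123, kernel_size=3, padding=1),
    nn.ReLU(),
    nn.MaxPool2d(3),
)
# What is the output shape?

Input shape: (16, 9, 70, 114)
  -> after Conv2d: (16, 123, 70, 114)
  -> after ReLU: (16, 123, 70, 114)
Output shape: (16, 123, 23, 38)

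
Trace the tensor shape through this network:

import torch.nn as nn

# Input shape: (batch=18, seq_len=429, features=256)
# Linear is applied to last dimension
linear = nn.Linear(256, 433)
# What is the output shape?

Input shape: (18, 429, 256)
Output shape: (18, 429, 433)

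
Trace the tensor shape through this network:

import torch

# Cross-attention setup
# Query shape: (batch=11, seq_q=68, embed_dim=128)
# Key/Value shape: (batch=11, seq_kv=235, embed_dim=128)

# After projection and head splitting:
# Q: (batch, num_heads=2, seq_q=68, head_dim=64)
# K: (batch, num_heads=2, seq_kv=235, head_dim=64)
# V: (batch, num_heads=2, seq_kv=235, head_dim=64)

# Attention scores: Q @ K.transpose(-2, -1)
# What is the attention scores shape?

Input shape: (11, 68, 128)
Output shape: (11, 2, 68, 235)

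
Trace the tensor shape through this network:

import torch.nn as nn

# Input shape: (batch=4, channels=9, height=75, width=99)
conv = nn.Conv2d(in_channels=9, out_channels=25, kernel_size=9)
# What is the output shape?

Input shape: (4, 9, 75, 99)
Output shape: (4, 25, 67, 91)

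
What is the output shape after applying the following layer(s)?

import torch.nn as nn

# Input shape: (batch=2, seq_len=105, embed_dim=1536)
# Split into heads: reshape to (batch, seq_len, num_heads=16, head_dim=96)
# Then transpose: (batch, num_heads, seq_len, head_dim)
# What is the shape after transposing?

Input shape: (2, 105, 1536)
  -> after reshape: (2, 105, 16, 96)
Output shape: (2, 16, 105, 96)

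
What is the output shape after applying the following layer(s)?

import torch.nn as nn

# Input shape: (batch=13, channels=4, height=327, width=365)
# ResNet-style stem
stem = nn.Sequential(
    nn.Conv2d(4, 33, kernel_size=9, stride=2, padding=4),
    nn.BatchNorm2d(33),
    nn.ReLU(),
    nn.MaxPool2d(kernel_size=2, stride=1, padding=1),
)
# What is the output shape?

Input shape: (13, 4, 327, 365)
  -> after Conv2d 9x9 stride=2: (13, 33, 164, 183)
Output shape: (13, 33, 165, 184)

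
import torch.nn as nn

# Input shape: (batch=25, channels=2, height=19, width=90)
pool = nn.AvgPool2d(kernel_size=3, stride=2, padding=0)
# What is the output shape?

Input shape: (25, 2, 19, 90)
Output shape: (25, 2, 9, 44)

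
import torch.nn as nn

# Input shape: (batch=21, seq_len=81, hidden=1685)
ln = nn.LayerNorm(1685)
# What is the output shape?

Input shape: (21, 81, 1685)
Output shape: (21, 81, 1685)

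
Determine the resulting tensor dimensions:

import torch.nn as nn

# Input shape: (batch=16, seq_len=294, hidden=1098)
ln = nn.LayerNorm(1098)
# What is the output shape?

Input shape: (16, 294, 1098)
Output shape: (16, 294, 1098)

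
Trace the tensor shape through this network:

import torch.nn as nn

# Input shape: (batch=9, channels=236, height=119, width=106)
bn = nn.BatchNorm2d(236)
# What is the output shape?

Input shape: (9, 236, 119, 106)
Output shape: (9, 236, 119, 106)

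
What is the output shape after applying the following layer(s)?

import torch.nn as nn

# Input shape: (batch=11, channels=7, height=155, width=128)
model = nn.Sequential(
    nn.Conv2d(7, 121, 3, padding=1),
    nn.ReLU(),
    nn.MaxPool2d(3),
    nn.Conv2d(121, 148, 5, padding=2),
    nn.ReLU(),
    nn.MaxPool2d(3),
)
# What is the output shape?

Input shape: (11, 7, 155, 128)
  -> after first Conv2d: (11, 121, 155, 128)
  -> after first MaxPool2d: (11, 121, 51, 42)
  -> after second Conv2d: (11, 148, 51, 42)
Output shape: (11, 148, 17, 14)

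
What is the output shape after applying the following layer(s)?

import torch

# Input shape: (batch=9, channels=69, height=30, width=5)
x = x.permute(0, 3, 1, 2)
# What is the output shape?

Input shape: (9, 69, 30, 5)
Output shape: (9, 5, 69, 30)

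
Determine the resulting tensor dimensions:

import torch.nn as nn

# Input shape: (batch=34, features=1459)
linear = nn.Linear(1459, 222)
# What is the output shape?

Input shape: (34, 1459)
Output shape: (34, 222)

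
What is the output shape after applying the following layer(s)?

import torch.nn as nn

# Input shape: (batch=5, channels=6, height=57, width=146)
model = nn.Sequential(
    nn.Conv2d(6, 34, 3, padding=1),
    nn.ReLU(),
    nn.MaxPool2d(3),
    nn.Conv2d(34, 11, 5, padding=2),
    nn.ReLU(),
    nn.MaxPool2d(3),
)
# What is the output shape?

Input shape: (5, 6, 57, 146)
  -> after first Conv2d: (5, 34, 57, 146)
  -> after first MaxPool2d: (5, 34, 19, 48)
  -> after second Conv2d: (5, 11, 19, 48)
Output shape: (5, 11, 6, 16)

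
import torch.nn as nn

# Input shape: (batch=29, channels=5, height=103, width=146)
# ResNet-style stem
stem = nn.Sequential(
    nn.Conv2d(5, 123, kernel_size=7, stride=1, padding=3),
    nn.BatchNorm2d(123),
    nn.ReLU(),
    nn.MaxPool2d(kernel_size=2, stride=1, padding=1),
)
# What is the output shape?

Input shape: (29, 5, 103, 146)
  -> after Conv2d 7x7 stride=1: (29, 123, 103, 146)
Output shape: (29, 123, 104, 147)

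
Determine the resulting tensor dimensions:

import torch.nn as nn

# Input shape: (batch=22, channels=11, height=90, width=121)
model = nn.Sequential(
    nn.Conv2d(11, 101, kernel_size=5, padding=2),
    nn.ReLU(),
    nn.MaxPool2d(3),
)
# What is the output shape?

Input shape: (22, 11, 90, 121)
  -> after Conv2d: (22, 101, 90, 121)
  -> after ReLU: (22, 101, 90, 121)
Output shape: (22, 101, 30, 40)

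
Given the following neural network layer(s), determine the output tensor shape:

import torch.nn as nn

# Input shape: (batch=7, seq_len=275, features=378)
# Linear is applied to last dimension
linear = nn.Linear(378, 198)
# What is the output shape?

Input shape: (7, 275, 378)
Output shape: (7, 275, 198)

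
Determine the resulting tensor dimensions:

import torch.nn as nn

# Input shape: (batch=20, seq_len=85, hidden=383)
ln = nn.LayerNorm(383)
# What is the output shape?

Input shape: (20, 85, 383)
Output shape: (20, 85, 383)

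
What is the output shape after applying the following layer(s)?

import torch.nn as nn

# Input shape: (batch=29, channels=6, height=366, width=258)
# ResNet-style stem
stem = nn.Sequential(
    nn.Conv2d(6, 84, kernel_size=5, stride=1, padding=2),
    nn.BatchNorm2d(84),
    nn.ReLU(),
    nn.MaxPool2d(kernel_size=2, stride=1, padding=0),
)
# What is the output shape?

Input shape: (29, 6, 366, 258)
  -> after Conv2d 5x5 stride=1: (29, 84, 366, 258)
Output shape: (29, 84, 365, 257)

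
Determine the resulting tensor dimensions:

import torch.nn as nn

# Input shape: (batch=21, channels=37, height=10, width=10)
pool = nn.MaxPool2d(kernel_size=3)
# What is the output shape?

Input shape: (21, 37, 10, 10)
Output shape: (21, 37, 3, 3)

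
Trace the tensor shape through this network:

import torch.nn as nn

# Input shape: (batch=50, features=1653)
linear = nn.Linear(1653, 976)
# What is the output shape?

Input shape: (50, 1653)
Output shape: (50, 976)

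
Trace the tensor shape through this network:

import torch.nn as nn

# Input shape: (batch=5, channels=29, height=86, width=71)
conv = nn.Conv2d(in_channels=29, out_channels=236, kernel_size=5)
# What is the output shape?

Input shape: (5, 29, 86, 71)
Output shape: (5, 236, 82, 67)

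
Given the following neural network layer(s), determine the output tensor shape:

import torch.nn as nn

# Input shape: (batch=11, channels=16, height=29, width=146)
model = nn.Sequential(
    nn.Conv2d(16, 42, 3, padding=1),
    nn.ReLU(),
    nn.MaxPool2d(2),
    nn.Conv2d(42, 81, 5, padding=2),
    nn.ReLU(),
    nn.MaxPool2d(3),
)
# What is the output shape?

Input shape: (11, 16, 29, 146)
  -> after first Conv2d: (11, 42, 29, 146)
  -> after first MaxPool2d: (11, 42, 14, 73)
  -> after second Conv2d: (11, 81, 14, 73)
Output shape: (11, 81, 4, 24)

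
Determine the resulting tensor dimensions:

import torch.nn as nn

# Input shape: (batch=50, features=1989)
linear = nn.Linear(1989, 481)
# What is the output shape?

Input shape: (50, 1989)
Output shape: (50, 481)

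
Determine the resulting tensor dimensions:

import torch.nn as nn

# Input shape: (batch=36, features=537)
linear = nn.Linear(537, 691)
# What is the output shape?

Input shape: (36, 537)
Output shape: (36, 691)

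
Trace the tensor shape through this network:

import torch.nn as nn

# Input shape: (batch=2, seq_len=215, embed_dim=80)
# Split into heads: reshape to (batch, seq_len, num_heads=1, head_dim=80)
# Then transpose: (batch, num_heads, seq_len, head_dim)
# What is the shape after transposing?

Input shape: (2, 215, 80)
  -> after reshape: (2, 215, 1, 80)
Output shape: (2, 1, 215, 80)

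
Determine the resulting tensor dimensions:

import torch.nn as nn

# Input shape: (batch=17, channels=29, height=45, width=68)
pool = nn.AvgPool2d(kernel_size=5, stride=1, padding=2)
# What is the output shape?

Input shape: (17, 29, 45, 68)
Output shape: (17, 29, 45, 68)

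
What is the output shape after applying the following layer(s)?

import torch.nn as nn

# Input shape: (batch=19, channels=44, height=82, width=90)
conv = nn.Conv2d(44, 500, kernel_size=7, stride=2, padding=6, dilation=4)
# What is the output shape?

Input shape: (19, 44, 82, 90)
Output shape: (19, 500, 35, 39)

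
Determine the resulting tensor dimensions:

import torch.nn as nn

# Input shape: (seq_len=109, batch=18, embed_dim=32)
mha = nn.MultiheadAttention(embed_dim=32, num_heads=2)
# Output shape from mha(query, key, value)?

Input shape: (109, 18, 32)
Output shape: (109, 18, 32)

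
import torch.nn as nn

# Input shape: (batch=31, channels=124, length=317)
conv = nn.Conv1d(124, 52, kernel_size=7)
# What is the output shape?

Input shape: (31, 124, 317)
Output shape: (31, 52, 311)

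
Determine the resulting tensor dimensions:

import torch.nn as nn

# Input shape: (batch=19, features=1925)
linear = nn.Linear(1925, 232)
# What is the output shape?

Input shape: (19, 1925)
Output shape: (19, 232)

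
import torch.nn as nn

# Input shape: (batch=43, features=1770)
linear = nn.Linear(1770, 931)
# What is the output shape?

Input shape: (43, 1770)
Output shape: (43, 931)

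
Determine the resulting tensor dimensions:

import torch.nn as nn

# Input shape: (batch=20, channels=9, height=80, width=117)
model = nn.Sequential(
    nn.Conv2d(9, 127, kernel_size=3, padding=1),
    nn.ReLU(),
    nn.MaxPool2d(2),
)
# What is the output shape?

Input shape: (20, 9, 80, 117)
  -> after Conv2d: (20, 127, 80, 117)
  -> after ReLU: (20, 127, 80, 117)
Output shape: (20, 127, 40, 58)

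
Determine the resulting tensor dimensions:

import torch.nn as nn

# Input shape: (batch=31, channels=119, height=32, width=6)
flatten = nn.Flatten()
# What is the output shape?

Input shape: (31, 119, 32, 6)
Output shape: (31, 22848)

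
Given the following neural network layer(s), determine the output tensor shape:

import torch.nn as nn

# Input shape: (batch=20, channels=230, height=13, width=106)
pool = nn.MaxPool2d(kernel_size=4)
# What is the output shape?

Input shape: (20, 230, 13, 106)
Output shape: (20, 230, 3, 26)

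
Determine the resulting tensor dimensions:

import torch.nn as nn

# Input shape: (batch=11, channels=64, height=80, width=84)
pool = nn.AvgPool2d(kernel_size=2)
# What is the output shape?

Input shape: (11, 64, 80, 84)
Output shape: (11, 64, 40, 42)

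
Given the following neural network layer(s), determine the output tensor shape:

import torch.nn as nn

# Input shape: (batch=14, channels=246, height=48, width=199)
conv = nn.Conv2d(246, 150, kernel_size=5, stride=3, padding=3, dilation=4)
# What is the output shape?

Input shape: (14, 246, 48, 199)
Output shape: (14, 150, 13, 63)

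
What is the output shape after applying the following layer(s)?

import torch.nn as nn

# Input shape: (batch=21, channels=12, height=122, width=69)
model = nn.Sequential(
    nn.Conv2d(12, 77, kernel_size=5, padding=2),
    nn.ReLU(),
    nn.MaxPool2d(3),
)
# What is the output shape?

Input shape: (21, 12, 122, 69)
  -> after Conv2d: (21, 77, 122, 69)
  -> after ReLU: (21, 77, 122, 69)
Output shape: (21, 77, 40, 23)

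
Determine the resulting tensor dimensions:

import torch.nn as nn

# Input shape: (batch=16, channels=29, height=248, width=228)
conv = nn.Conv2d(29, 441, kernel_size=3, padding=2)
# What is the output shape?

Input shape: (16, 29, 248, 228)
Output shape: (16, 441, 250, 230)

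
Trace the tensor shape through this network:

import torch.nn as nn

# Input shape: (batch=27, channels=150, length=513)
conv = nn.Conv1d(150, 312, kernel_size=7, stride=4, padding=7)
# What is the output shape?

Input shape: (27, 150, 513)
Output shape: (27, 312, 131)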